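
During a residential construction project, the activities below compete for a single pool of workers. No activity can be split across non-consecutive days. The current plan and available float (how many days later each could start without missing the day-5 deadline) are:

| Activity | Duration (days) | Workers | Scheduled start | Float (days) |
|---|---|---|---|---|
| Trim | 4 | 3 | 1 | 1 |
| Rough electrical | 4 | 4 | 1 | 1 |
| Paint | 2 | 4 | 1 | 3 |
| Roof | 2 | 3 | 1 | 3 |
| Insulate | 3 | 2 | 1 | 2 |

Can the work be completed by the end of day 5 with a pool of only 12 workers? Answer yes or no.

Schedule Trim@1, Rough electrical@1, Paint@1, Roof@3, Insulate@3: d1:11  d2:11  d3:12  d4:12  d5:2 — peak 12 ≤ 12.

yes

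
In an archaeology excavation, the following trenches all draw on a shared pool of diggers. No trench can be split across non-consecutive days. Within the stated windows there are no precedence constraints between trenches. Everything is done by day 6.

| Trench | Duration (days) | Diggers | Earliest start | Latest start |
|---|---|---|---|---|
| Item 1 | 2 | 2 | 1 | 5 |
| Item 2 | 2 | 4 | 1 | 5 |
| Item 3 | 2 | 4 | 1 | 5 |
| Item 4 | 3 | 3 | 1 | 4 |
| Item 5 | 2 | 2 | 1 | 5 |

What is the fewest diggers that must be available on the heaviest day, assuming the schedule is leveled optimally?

Early-start (Item 1@1, Item 2@1, Item 3@1, Item 4@1, Item 5@1) gives peak 15: d1:15  d2:15  d3:3  d4:0  d5:0  d6:0.
Shift Item 3→3, Item 4→3, Item 5→5.
Schedule Item 1@1, Item 2@1, Item 3@3, Item 4@3, Item 5@5: d1:6  d2:6  d3:7  d4:7  d5:5  d6:2 — peak 7.

7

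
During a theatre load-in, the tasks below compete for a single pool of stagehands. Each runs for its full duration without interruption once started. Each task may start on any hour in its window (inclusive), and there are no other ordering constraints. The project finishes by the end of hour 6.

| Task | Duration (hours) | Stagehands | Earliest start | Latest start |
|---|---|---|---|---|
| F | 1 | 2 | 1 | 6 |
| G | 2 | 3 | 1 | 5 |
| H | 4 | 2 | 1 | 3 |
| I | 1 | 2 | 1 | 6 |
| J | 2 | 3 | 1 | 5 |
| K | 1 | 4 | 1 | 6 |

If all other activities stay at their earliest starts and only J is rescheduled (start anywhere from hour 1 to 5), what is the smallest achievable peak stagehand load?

13

J@1: h1:16  h2:8  h3:2  h4:2  h5:0  h6:0 → peak 16
J@2: h1:13  h2:8  h3:5  h4:2  h5:0  h6:0 → peak 13
J@3: h1:13  h2:5  h3:5  h4:5  h5:0  h6:0 → peak 13
J@4: h1:13  h2:5  h3:2  h4:5  h5:3  h6:0 → peak 13
J@5: h1:13  h2:5  h3:2  h4:2  h5:3  h6:3 → peak 13
Best is J@2, peak 13.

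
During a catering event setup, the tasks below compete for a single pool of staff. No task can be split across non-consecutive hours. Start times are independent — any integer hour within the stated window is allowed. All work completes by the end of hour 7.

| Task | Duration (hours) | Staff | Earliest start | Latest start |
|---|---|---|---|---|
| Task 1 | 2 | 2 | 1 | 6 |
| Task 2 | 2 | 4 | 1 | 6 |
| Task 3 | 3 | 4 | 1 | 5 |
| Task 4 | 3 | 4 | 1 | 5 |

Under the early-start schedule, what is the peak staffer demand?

Early-start schedule: Task 1@1, Task 2@1, Task 3@1, Task 4@1.
Load per hour: hour 1: 14, hour 2: 14, hour 3: 8, hour 4: 0, hour 5: 0, hour 6: 0, hour 7: 0.
Peak is 14.

14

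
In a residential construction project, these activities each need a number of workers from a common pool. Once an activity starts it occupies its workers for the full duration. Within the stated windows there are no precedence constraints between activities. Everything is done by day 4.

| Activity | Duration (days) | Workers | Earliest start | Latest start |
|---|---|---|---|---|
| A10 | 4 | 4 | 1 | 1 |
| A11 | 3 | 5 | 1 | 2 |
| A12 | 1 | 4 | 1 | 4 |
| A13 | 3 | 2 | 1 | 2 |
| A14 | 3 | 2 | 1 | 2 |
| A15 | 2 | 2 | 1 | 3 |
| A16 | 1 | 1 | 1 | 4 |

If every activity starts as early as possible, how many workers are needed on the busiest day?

Early-start schedule: A10@1, A11@1, A12@1, A13@1, A14@1, A15@1, A16@1.
Load per day: day 1: 20, day 2: 15, day 3: 13, day 4: 4.
Peak is 20.

20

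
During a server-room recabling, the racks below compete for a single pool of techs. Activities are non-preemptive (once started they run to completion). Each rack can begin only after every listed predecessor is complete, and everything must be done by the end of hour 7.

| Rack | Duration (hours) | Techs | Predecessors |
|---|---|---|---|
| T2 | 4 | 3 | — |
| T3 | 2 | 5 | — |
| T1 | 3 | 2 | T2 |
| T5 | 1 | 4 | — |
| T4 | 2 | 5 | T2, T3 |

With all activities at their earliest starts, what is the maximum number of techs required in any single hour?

Early-start schedule: T2@1, T3@1, T1@5, T5@1, T4@5.
Load per hour: hour 1: 12, hour 2: 8, hour 3: 3, hour 4: 3, hour 5: 7, hour 6: 7, hour 7: 2.
Peak is 12.

12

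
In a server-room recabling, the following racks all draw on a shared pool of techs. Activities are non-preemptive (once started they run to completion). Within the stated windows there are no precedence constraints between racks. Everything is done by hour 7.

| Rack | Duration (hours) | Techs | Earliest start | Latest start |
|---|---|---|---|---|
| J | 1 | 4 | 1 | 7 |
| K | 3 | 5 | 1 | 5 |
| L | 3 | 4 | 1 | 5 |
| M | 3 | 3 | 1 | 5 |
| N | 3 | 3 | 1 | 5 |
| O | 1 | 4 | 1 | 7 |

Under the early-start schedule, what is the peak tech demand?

23

Early-start schedule: J@1, K@1, L@1, M@1, N@1, O@1.
Load per hour: hour 1: 23, hour 2: 15, hour 3: 15, hour 4: 0, hour 5: 0, hour 6: 0, hour 7: 0.
Peak is 23.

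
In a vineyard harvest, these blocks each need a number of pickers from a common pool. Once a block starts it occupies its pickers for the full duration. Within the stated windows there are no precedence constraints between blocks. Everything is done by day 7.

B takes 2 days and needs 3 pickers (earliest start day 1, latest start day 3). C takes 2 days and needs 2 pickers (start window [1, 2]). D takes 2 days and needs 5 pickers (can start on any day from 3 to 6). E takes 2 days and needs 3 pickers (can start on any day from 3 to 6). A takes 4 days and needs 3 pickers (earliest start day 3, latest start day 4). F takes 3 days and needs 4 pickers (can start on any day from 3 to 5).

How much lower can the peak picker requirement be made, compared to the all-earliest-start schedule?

5

Early-start peak: d1:5  d2:5  d3:15  d4:15  d5:7  d6:3  d7:0 ⇒ 15.
Leveled (B@1, C@1, D@3, E@5, A@3, F@5): d1:5  d2:5  d3:8  d4:8  d5:10  d6:10  d7:4 ⇒ 10.
Reduction 15 − 10 = 5.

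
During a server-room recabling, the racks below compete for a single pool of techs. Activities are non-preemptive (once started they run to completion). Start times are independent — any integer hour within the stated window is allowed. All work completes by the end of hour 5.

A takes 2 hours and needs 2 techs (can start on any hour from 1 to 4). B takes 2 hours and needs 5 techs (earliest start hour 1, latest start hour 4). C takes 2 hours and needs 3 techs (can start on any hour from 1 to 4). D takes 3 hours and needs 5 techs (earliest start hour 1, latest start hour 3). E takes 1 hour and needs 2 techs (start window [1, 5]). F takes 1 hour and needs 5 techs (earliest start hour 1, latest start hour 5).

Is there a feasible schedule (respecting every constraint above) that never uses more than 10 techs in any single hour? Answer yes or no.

Schedule A@1, B@1, C@1, D@3, E@3, F@4: h1:10  h2:10  h3:7  h4:10  h5:5 — peak 10 ≤ 10.

yes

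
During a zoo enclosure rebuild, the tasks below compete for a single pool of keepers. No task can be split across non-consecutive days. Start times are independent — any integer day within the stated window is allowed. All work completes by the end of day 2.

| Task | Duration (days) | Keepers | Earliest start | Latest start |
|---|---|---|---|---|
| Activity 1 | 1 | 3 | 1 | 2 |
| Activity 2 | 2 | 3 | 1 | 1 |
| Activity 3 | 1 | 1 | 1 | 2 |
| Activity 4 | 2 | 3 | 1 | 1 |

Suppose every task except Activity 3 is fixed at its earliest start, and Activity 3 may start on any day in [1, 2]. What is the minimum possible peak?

9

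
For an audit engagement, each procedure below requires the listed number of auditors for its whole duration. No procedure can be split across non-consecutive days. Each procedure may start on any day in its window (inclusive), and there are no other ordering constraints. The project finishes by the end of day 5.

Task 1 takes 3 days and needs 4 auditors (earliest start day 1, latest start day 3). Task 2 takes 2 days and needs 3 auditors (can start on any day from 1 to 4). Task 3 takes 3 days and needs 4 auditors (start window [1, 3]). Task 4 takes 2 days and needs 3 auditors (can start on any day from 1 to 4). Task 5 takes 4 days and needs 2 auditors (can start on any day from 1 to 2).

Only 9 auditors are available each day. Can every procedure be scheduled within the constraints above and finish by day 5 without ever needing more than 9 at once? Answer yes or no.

The minimum achievable peak is 10; 9 < 10, so no feasible schedule stays within the cap.

no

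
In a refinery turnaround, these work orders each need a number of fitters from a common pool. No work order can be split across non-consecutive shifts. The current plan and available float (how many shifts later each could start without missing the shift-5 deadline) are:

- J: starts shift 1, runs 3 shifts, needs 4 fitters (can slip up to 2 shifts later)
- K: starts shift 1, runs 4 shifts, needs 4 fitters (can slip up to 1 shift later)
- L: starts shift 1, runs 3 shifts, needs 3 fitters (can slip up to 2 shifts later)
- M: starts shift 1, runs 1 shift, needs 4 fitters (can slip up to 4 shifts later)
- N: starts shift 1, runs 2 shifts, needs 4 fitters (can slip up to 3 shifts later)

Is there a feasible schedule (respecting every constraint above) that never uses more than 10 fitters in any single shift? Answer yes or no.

The minimum achievable peak is 11; 10 < 11, so no feasible schedule stays within the cap.

no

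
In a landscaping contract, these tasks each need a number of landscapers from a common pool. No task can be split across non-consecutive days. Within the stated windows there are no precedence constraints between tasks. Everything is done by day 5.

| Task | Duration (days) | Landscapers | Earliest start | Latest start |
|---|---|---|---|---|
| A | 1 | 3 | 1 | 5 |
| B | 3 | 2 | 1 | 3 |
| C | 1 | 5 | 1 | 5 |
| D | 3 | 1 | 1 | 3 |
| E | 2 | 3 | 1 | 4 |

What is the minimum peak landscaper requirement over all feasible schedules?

6

Early-start (A@1, B@1, C@1, D@1, E@1) gives peak 14: d1:14  d2:6  d3:3  d4:0  d5:0.
Shift C→4, E→2.
Schedule A@1, B@1, C@4, D@1, E@2: d1:6  d2:6  d3:6  d4:5  d5:0 — peak 6.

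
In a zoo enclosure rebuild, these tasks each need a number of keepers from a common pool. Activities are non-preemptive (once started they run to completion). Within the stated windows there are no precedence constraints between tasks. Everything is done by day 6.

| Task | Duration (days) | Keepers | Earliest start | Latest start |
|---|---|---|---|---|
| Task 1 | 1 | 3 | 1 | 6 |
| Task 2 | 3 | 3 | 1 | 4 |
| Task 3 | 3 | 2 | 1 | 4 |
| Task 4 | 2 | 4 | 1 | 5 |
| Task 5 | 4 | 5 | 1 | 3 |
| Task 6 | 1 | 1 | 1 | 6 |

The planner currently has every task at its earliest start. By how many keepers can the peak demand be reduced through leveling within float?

9

Early-start peak: d1:18  d2:14  d3:10  d4:5  d5:0  d6:0 ⇒ 18.
Leveled (Task 1@1, Task 2@4, Task 3@1, Task 4@1, Task 5@3, Task 6@2): d1:9  d2:7  d3:7  d4:8  d5:8  d6:8 ⇒ 9.
Reduction 18 − 9 = 9.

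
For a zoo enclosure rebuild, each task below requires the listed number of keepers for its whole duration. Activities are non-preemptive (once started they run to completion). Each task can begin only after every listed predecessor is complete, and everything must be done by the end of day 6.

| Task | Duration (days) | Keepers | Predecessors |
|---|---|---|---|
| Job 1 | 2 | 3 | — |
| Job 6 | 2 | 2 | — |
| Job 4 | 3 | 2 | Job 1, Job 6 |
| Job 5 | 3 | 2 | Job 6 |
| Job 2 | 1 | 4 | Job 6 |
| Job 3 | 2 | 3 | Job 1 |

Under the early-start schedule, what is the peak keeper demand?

11

Early-start schedule: Job 1@1, Job 6@1, Job 4@3, Job 5@3, Job 2@3, Job 3@3.
Load per day: day 1: 5, day 2: 5, day 3: 11, day 4: 7, day 5: 4, day 6: 0.
Peak is 11.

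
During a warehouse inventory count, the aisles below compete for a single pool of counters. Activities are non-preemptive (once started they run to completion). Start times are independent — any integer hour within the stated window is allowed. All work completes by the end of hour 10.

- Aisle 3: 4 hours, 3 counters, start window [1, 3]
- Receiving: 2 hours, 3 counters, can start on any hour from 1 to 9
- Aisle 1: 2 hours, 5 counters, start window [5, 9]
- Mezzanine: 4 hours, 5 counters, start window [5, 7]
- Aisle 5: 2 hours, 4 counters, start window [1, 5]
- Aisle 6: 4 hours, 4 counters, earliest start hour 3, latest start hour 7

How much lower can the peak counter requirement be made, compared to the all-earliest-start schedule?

Early-start peak: h1:10  h2:10  h3:7  h4:7  h5:14  h6:14  h7:5  h8:5  h9:0  h10:0 ⇒ 14.
Leveled (Aisle 3@1, Receiving@1, Aisle 1@5, Mezzanine@7, Aisle 5@3, Aisle 6@5): h1:6  h2:6  h3:7  h4:7  h5:9  h6:9  h7:9  h8:9  h9:5  h10:5 ⇒ 9.
Reduction 14 − 9 = 5.

5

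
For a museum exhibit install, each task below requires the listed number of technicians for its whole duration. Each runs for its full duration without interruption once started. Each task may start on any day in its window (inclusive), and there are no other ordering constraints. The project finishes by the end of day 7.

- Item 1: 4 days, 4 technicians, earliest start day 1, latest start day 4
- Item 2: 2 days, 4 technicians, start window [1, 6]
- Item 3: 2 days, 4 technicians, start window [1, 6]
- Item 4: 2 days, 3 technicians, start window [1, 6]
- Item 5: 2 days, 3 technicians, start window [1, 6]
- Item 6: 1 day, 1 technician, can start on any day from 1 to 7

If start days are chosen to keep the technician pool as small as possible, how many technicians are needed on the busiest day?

8

Early-start (Item 1@1, Item 2@1, Item 3@1, Item 4@1, Item 5@1, Item 6@1) gives peak 19: d1:19  d2:18  d3:4  d4:4  d5:0  d6:0  d7:0.
Shift Item 3→3, Item 4→5, Item 5→5, Item 6→5.
Schedule Item 1@1, Item 2@1, Item 3@3, Item 4@5, Item 5@5, Item 6@5: d1:8  d2:8  d3:8  d4:8  d5:7  d6:6  d7:0 — peak 8.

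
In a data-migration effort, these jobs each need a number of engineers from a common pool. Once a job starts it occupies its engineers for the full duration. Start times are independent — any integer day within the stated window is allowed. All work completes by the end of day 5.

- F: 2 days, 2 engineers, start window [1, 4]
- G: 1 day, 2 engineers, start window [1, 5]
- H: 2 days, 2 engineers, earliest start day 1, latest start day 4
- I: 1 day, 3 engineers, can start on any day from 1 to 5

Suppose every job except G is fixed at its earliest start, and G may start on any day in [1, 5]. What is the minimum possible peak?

7

G@1: d1:9  d2:4  d3:0  d4:0  d5:0 → peak 9
G@2: d1:7  d2:6  d3:0  d4:0  d5:0 → peak 7
G@3: d1:7  d2:4  d3:2  d4:0  d5:0 → peak 7
G@4: d1:7  d2:4  d3:0  d4:2  d5:0 → peak 7
G@5: d1:7  d2:4  d3:0  d4:0  d5:2 → peak 7
Best is G@2, peak 7.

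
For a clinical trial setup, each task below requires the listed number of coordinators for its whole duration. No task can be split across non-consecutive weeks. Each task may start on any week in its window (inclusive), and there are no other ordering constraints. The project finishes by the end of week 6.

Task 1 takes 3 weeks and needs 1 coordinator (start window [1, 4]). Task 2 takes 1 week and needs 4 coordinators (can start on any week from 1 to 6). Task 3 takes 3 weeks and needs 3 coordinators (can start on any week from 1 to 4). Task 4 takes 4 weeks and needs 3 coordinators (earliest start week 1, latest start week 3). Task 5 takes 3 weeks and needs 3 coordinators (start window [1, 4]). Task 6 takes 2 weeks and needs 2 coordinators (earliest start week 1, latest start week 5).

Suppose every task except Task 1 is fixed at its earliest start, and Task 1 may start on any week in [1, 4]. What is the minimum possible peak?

Task 1@1: w1:16  w2:12  w3:10  w4:3  w5:0  w6:0 → peak 16
Task 1@2: w1:15  w2:12  w3:10  w4:4  w5:0  w6:0 → peak 15
Task 1@3: w1:15  w2:11  w3:10  w4:4  w5:1  w6:0 → peak 15
Task 1@4: w1:15  w2:11  w3:9  w4:4  w5:1  w6:1 → peak 15
Best is Task 1@2, peak 15.

15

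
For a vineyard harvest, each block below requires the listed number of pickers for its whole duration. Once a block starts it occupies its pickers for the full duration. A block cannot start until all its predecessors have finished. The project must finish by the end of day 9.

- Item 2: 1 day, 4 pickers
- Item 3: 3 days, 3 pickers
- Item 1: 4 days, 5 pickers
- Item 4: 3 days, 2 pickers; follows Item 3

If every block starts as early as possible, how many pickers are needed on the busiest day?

12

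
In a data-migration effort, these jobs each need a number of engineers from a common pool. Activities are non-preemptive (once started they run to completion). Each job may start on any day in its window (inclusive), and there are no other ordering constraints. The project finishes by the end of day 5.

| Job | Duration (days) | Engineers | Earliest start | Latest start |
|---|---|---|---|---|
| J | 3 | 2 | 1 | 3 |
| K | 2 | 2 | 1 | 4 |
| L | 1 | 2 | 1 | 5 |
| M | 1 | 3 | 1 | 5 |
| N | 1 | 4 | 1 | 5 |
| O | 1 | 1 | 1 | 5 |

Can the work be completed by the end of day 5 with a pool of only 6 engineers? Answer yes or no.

yes

Schedule J@1, K@1, L@3, M@4, N@5, O@4: d1:4  d2:4  d3:4  d4:4  d5:4 — peak 4 ≤ 6.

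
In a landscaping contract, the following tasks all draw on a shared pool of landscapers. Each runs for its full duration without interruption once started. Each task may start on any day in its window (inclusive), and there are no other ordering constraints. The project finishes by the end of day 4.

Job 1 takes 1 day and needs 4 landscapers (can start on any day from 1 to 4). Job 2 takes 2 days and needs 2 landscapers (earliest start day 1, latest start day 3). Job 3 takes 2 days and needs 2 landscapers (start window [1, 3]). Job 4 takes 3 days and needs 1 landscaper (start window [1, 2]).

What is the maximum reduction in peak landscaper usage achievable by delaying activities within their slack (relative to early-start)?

Early-start peak: d1:9  d2:5  d3:1  d4:0 ⇒ 9.
Leveled (Job 1@1, Job 2@2, Job 3@2, Job 4@1): d1:5  d2:5  d3:5  d4:0 ⇒ 5.
Reduction 9 − 5 = 4.

4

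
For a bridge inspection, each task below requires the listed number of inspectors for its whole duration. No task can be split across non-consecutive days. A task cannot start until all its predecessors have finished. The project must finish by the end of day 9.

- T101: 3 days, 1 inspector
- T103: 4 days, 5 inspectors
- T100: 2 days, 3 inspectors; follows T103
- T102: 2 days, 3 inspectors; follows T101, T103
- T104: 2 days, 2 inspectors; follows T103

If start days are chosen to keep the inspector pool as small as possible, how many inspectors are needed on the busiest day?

5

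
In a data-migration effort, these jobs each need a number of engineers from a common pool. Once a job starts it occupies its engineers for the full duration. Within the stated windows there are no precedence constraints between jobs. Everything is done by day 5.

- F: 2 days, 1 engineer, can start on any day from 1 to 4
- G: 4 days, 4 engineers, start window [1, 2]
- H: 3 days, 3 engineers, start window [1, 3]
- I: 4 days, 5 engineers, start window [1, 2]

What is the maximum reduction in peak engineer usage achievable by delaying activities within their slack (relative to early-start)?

1

Early-start peak: d1:13  d2:13  d3:12  d4:9  d5:0 ⇒ 13.
Leveled (F@1, G@1, H@3, I@1): d1:10  d2:10  d3:12  d4:12  d5:3 ⇒ 12.
Reduction 13 − 12 = 1.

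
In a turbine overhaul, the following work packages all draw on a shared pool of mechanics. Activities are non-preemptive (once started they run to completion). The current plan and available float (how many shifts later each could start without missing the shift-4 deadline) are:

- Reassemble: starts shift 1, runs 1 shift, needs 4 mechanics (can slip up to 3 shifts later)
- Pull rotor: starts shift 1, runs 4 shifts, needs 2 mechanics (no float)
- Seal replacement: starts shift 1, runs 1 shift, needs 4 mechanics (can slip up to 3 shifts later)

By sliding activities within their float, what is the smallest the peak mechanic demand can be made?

Early-start (Reassemble@1, Pull rotor@1, Seal replacement@1) gives peak 10: s1:10  s2:2  s3:2  s4:2.
Shift Seal replacement→2.
Schedule Reassemble@1, Pull rotor@1, Seal replacement@2: s1:6  s2:6  s3:2  s4:2 — peak 6.
No arrangement of the 16 feasible schedules does better.

6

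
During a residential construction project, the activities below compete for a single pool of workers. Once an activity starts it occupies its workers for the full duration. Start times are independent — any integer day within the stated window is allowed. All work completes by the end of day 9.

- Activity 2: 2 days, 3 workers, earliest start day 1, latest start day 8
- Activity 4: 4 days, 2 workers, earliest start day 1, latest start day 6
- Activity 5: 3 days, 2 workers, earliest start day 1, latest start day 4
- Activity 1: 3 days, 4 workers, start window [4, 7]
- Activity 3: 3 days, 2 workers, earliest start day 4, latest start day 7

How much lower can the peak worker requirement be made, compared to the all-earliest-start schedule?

Early-start peak: d1:7  d2:7  d3:4  d4:8  d5:6  d6:6  d7:0  d8:0  d9:0 ⇒ 8.
Leveled (Activity 2@1, Activity 4@3, Activity 5@1, Activity 1@7, Activity 3@4): d1:5  d2:5  d3:4  d4:4  d5:4  d6:4  d7:4  d8:4  d9:4 ⇒ 5.
Reduction 8 − 5 = 3.

3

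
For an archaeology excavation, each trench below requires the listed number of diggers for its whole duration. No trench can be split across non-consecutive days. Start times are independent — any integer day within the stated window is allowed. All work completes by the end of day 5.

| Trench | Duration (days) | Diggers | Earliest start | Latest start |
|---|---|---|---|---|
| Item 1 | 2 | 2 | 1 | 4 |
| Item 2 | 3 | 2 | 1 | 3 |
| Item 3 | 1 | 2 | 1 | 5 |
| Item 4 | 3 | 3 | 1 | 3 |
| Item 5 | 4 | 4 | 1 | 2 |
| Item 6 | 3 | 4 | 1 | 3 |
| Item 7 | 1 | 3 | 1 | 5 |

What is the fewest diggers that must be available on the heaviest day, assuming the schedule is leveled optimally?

Early-start (Item 1@1, Item 2@1, Item 3@1, Item 4@1, Item 5@1, Item 6@1, Item 7@1) gives peak 20: d1:20  d2:15  d3:13  d4:4  d5:0.
Shift Item 6→3, Item 7→4.
Schedule Item 1@1, Item 2@1, Item 3@1, Item 4@1, Item 5@1, Item 6@3, Item 7@4: d1:13  d2:11  d3:13  d4:11  d5:4 — peak 13.

13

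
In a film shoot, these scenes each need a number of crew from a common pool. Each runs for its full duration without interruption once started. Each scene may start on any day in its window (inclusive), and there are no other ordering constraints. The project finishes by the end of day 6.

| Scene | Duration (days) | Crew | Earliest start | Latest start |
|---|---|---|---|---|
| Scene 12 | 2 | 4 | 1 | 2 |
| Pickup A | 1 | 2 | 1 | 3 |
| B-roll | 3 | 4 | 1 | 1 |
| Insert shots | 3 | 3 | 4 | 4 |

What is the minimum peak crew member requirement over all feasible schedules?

8

Early-start (Scene 12@1, Pickup A@1, B-roll@1, Insert shots@4) gives peak 10: d1:10  d2:8  d3:4  d4:3  d5:3  d6:3.
Shift Pickup A→3.
Schedule Scene 12@1, Pickup A@3, B-roll@1, Insert shots@4: d1:8  d2:8  d3:6  d4:3  d5:3  d6:3 — peak 8.
No arrangement of the 6 feasible schedules does better.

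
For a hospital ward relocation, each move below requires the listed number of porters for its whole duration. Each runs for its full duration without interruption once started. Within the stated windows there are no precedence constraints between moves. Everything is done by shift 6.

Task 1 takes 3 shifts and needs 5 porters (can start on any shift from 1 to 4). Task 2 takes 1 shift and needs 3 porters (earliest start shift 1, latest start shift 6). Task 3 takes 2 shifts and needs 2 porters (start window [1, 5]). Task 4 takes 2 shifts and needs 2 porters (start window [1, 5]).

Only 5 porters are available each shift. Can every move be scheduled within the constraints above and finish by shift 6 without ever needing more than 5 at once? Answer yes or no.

yes

Schedule Task 1@1, Task 2@4, Task 3@4, Task 4@5: s1:5  s2:5  s3:5  s4:5  s5:4  s6:2 — peak 5 ≤ 5.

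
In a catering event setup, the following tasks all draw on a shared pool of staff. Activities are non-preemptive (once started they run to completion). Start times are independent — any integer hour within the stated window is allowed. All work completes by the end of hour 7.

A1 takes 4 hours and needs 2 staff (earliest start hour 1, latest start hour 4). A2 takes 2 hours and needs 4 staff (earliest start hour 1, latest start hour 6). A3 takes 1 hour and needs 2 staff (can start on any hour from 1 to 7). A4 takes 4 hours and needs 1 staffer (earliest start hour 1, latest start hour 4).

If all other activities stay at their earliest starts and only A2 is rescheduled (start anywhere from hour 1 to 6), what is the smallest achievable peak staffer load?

5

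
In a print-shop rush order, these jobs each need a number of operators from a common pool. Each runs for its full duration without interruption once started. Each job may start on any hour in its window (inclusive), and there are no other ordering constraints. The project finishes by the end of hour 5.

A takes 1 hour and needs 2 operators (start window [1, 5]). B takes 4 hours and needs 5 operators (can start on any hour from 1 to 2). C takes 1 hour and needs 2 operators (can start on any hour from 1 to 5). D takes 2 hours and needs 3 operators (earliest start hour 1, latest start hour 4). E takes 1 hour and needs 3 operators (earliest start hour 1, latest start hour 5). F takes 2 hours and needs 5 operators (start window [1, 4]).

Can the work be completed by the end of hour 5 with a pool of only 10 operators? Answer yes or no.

yes

Schedule A@1, B@1, C@1, D@2, E@5, F@4: h1:9  h2:8  h3:8  h4:10  h5:8 — peak 10 ≤ 10.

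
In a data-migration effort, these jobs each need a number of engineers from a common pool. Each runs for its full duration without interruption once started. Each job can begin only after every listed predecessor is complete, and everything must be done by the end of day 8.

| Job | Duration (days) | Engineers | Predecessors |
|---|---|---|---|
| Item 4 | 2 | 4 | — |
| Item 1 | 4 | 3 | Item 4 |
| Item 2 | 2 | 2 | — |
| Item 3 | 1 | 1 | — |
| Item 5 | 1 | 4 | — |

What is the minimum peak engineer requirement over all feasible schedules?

Early-start (Item 4@1, Item 1@3, Item 2@1, Item 3@1, Item 5@1) gives peak 11: d1:11  d2:6  d3:3  d4:3  d5:3  d6:3  d7:0  d8:0.
Shift Item 2→3, Item 5→7.
Schedule Item 4@1, Item 1@3, Item 2@3, Item 3@1, Item 5@7: d1:5  d2:4  d3:5  d4:5  d5:3  d6:3  d7:4  d8:0 — peak 5.

5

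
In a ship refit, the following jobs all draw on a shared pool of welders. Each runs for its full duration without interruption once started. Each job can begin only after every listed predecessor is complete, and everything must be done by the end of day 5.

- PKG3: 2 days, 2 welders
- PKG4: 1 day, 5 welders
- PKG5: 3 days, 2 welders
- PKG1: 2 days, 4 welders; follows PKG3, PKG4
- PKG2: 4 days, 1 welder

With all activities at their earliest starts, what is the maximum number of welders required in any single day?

10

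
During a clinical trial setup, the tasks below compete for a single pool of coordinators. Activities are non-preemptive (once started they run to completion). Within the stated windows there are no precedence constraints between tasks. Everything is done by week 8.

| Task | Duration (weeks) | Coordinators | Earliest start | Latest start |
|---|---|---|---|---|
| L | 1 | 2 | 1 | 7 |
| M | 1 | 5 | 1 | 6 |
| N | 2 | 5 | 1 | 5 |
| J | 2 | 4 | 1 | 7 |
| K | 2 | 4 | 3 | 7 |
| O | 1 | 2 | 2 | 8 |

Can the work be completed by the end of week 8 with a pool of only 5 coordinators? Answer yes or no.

yes

Schedule L@2, M@1, N@3, J@5, K@7, O@2: w1:5  w2:4  w3:5  w4:5  w5:4  w6:4  w7:4  w8:4 — peak 5 ≤ 5.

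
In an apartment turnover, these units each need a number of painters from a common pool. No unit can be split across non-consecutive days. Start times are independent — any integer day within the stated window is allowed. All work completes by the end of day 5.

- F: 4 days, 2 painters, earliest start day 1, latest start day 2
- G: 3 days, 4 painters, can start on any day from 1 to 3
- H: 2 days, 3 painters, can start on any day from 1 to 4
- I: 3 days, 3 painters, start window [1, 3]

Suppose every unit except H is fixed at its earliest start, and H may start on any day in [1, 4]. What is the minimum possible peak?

H@1: d1:12  d2:12  d3:9  d4:2  d5:0 → peak 12
H@2: d1:9  d2:12  d3:12  d4:2  d5:0 → peak 12
H@3: d1:9  d2:9  d3:12  d4:5  d5:0 → peak 12
H@4: d1:9  d2:9  d3:9  d4:5  d5:3 → peak 9
Best is H@4, peak 9.

9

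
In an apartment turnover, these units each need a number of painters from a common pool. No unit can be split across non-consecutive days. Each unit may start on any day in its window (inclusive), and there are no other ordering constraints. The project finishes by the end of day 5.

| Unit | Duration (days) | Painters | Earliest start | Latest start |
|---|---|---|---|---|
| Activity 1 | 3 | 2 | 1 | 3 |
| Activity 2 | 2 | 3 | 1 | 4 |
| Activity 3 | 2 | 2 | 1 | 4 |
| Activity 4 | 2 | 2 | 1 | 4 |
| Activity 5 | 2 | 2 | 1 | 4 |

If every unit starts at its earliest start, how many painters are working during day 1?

11

At early start, day 1 has: Activity 1, Activity 2, Activity 3, Activity 4, Activity 5.
Demand: 2 + 3 + 2 + 2 + 2 = 11.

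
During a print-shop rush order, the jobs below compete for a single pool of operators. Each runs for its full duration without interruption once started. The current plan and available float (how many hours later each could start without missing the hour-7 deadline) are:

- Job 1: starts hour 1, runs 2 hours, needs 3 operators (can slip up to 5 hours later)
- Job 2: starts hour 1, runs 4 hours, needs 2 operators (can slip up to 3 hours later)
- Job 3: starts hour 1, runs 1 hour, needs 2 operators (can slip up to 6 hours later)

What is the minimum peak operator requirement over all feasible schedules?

Early-start (Job 1@1, Job 2@1, Job 3@1) gives peak 7: h1:7  h2:5  h3:2  h4:2  h5:0  h6:0  h7:0.
Shift Job 2→3, Job 3→7.
Schedule Job 1@1, Job 2@3, Job 3@7: h1:3  h2:3  h3:2  h4:2  h5:2  h6:2  h7:2 — peak 3.
Total operator-hours = 16 over 7 hours ⇒ peak ≥ ⌈16/7⌉ = 3, so 3 is optimal.

3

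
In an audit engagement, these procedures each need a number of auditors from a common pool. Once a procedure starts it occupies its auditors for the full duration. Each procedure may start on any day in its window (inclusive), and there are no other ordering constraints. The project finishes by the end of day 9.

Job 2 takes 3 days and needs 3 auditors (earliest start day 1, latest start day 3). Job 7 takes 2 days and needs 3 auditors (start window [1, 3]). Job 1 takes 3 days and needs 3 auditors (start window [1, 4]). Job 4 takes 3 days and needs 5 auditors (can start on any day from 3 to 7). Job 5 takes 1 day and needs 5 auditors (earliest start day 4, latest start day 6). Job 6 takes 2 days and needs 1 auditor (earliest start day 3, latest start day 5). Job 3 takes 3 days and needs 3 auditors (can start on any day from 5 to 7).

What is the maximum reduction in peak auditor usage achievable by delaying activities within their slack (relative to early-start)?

Early-start peak: d1:9  d2:9  d3:12  d4:11  d5:8  d6:3  d7:3  d8:0  d9:0 ⇒ 12.
Leveled (Job 2@1, Job 7@1, Job 1@3, Job 4@6, Job 5@4, Job 6@5, Job 3@7): d1:6  d2:6  d3:6  d4:8  d5:4  d6:6  d7:8  d8:8  d9:3 ⇒ 8.
Reduction 12 − 8 = 4.

4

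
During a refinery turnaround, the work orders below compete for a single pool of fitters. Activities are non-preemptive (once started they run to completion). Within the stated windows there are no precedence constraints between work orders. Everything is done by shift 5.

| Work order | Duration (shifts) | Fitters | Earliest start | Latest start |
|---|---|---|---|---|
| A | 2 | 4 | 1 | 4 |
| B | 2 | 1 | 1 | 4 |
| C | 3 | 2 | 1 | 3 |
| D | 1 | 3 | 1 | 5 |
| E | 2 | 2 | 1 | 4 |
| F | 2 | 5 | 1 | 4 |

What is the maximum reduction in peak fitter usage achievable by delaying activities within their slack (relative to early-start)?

10

Early-start peak: s1:17  s2:14  s3:2  s4:0  s5:0 ⇒ 17.
Leveled (A@1, B@1, C@1, D@3, E@3, F@4): s1:7  s2:7  s3:7  s4:7  s5:5 ⇒ 7.
Reduction 17 − 7 = 10.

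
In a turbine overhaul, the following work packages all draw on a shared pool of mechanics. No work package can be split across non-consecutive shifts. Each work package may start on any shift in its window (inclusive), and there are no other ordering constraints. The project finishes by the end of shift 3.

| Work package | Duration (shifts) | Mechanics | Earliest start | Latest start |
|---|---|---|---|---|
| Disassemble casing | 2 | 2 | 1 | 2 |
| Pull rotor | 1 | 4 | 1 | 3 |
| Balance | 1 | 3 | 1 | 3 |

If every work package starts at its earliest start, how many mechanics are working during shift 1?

9

At early start, shift 1 has: Disassemble casing, Pull rotor, Balance.
Demand: 2 + 4 + 3 = 9.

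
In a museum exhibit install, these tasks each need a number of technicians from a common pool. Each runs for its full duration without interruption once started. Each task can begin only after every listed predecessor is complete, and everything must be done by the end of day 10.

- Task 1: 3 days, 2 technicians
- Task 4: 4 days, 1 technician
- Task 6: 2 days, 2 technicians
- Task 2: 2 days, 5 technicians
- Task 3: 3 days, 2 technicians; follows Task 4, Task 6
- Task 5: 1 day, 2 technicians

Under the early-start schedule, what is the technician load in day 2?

10

At early start, day 2 has: Task 1, Task 4, Task 6, Task 2.
Demand: 2 + 1 + 2 + 5 = 10.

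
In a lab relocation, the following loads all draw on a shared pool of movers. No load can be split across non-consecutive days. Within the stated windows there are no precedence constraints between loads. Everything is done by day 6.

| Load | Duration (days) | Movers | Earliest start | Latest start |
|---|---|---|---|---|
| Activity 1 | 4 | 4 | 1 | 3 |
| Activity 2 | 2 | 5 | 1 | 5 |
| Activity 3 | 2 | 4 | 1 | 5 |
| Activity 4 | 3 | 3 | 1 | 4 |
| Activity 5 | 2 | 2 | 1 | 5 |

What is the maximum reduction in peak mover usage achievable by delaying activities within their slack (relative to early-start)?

9

Early-start peak: d1:18  d2:18  d3:7  d4:4  d5:0  d6:0 ⇒ 18.
Leveled (Activity 1@1, Activity 2@1, Activity 3@5, Activity 4@3, Activity 5@3): d1:9  d2:9  d3:9  d4:9  d5:7  d6:4 ⇒ 9.
Reduction 18 − 9 = 9.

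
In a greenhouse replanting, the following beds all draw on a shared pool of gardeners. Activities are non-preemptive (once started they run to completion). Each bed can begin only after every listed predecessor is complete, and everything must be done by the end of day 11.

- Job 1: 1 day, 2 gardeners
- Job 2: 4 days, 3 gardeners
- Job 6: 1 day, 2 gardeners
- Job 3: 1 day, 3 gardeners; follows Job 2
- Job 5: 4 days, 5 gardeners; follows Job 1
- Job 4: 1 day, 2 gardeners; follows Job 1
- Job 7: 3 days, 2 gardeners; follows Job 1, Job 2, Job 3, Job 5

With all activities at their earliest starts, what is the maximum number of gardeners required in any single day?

Early-start schedule: Job 1@1, Job 2@1, Job 6@1, Job 3@5, Job 5@2, Job 4@2, Job 7@6.
Load per day: day 1: 7, day 2: 10, day 3: 8, day 4: 8, day 5: 8, day 6: 2, day 7: 2, day 8: 2, day 9: 0, day 10: 0, day 11: 0.
Peak is 10.

10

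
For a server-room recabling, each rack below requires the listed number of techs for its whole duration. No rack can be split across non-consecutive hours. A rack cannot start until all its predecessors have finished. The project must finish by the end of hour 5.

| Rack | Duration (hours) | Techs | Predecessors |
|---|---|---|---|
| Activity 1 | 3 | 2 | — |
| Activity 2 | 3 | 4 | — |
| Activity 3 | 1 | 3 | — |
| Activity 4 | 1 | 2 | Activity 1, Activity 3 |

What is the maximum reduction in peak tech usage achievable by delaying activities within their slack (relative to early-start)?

Early-start peak: h1:9  h2:6  h3:6  h4:2  h5:0 ⇒ 9.
Leveled (Activity 1@1, Activity 2@1, Activity 3@4, Activity 4@5): h1:6  h2:6  h3:6  h4:3  h5:2 ⇒ 6.
Reduction 9 − 6 = 3.

3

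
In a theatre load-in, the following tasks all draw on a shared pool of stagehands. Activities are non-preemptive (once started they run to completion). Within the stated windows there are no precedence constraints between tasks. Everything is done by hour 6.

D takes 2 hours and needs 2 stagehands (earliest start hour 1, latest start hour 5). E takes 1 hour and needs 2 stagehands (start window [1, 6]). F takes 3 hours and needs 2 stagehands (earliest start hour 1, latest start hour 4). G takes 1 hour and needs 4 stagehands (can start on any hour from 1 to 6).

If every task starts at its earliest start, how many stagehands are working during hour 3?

2

At early start, hour 3 has: F.
Demand: 2 = 2.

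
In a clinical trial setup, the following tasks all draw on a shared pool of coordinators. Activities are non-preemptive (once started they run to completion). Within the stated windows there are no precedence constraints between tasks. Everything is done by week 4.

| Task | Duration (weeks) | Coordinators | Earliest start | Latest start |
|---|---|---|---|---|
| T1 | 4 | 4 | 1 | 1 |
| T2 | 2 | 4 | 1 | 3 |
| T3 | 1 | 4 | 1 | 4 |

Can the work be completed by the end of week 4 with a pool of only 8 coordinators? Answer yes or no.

yes

Schedule T1@1, T2@1, T3@3: w1:8  w2:8  w3:8  w4:4 — peak 8 ≤ 8.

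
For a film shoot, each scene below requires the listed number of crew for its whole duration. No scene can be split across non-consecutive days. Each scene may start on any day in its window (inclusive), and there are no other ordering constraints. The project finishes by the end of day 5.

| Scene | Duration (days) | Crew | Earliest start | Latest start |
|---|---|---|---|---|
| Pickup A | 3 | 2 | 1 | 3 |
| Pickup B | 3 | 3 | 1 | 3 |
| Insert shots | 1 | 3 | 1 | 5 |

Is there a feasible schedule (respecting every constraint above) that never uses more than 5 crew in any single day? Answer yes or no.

yes

Schedule Pickup A@1, Pickup B@1, Insert shots@4: d1:5  d2:5  d3:5  d4:3  d5:0 — peak 5 ≤ 5.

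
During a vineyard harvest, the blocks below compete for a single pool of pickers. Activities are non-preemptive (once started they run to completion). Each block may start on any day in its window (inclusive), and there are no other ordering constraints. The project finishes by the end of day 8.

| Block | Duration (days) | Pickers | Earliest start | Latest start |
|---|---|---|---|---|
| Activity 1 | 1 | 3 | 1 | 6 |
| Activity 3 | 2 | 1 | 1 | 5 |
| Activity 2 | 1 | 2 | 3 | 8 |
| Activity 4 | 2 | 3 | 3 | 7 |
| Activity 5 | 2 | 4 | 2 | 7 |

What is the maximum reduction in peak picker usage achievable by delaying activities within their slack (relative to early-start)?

5

Early-start peak: d1:4  d2:5  d3:9  d4:3  d5:0  d6:0  d7:0  d8:0 ⇒ 9.
Leveled (Activity 1@1, Activity 3@1, Activity 2@3, Activity 4@4, Activity 5@6): d1:4  d2:1  d3:2  d4:3  d5:3  d6:4  d7:4  d8:0 ⇒ 4.
Reduction 9 − 4 = 5.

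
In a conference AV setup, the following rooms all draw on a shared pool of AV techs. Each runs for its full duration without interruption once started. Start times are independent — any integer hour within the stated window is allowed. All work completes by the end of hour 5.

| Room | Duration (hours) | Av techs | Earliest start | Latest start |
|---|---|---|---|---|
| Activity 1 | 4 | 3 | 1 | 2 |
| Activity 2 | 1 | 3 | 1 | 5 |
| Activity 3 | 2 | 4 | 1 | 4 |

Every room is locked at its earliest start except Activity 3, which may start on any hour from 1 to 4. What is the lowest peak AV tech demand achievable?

Activity 3@1: h1:10  h2:7  h3:3  h4:3  h5:0 → peak 10
Activity 3@2: h1:6  h2:7  h3:7  h4:3  h5:0 → peak 7
Activity 3@3: h1:6  h2:3  h3:7  h4:7  h5:0 → peak 7
Activity 3@4: h1:6  h2:3  h3:3  h4:7  h5:4 → peak 7
Best is Activity 3@2, peak 7.

7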